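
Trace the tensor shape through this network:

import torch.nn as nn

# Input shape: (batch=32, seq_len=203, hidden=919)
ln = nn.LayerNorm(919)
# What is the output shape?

Input shape: (32, 203, 919)
Output shape: (32, 203, 919)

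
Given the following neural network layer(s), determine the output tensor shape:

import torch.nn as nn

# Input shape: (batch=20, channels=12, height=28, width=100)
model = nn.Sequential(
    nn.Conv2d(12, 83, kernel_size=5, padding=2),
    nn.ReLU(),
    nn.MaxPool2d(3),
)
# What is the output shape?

Input shape: (20, 12, 28, 100)
  -> after Conv2d: (20, 83, 28, 100)
  -> after ReLU: (20, 83, 28, 100)
Output shape: (20, 83, 9, 33)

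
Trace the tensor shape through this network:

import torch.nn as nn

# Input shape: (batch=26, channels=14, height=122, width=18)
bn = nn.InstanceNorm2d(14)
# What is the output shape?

Input shape: (26, 14, 122, 18)
Output shape: (26, 14, 122, 18)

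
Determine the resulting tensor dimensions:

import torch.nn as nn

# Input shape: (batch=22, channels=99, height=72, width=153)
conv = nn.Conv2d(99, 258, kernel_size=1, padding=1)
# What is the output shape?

Input shape: (22, 99, 72, 153)
Output shape: (22, 258, 74, 155)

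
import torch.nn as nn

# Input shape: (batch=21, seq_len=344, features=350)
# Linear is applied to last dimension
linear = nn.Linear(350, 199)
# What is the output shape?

Input shape: (21, 344, 350)
Output shape: (21, 344, 199)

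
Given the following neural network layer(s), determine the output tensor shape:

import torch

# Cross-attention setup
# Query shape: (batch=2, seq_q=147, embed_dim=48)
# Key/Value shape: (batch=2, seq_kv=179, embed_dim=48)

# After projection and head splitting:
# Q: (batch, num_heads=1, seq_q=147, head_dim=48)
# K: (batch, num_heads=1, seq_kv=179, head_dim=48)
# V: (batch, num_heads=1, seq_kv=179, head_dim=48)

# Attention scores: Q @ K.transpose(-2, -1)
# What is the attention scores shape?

Input shape: (2, 147, 48)
Output shape: (2, 1, 147, 179)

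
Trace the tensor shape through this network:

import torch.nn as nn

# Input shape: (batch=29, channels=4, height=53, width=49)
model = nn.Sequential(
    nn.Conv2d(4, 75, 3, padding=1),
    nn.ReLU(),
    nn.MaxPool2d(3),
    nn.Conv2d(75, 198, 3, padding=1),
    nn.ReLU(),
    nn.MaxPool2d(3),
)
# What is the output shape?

Input shape: (29, 4, 53, 49)
  -> after first Conv2d: (29, 75, 53, 49)
  -> after first MaxPool2d: (29, 75, 17, 16)
  -> after second Conv2d: (29, 198, 17, 16)
Output shape: (29, 198, 5, 5)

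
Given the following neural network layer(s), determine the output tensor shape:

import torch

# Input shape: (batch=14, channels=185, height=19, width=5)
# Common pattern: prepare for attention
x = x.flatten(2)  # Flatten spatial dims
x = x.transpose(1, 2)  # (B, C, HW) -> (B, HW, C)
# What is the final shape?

Input shape: (14, 185, 19, 5)
  -> after flatten(2): (14, 185, 95)
Output shape: (14, 95, 185)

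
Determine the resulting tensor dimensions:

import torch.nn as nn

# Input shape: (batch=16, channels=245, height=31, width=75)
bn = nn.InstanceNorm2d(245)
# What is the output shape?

Input shape: (16, 245, 31, 75)
Output shape: (16, 245, 31, 75)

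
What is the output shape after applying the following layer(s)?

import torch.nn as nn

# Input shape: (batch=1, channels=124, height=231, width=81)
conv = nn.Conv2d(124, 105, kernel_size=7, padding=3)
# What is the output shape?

Input shape: (1, 124, 231, 81)
Output shape: (1, 105, 231, 81)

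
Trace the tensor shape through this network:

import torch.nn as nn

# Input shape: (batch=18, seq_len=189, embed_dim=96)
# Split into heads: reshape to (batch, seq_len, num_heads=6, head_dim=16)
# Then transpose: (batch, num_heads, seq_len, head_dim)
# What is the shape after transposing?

Input shape: (18, 189, 96)
  -> after reshape: (18, 189, 6, 16)
Output shape: (18, 6, 189, 16)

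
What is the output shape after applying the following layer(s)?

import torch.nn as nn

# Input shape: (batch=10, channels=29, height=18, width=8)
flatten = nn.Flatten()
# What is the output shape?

Input shape: (10, 29, 18, 8)
Output shape: (10, 4176)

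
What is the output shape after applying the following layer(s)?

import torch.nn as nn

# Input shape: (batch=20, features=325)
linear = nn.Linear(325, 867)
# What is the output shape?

Input shape: (20, 325)
Output shape: (20, 867)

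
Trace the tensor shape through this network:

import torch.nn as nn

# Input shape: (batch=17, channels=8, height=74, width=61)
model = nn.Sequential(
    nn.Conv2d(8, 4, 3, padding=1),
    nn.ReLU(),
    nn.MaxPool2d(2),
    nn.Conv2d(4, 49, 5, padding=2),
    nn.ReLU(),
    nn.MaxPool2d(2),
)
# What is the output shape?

Input shape: (17, 8, 74, 61)
  -> after first Conv2d: (17, 4, 74, 61)
  -> after first MaxPool2d: (17, 4, 37, 30)
  -> after second Conv2d: (17, 49, 37, 30)
Output shape: (17, 49, 18, 15)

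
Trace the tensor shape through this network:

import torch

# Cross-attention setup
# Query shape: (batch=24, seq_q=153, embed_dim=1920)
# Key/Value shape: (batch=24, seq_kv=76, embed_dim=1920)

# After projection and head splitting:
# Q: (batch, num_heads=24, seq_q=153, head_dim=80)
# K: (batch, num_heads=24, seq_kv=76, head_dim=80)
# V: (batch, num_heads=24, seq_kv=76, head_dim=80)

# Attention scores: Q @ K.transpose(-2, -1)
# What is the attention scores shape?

Input shape: (24, 153, 1920)
Output shape: (24, 24, 153, 76)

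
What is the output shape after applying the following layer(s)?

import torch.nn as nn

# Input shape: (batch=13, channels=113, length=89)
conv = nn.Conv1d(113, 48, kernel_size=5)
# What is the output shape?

Input shape: (13, 113, 89)
Output shape: (13, 48, 85)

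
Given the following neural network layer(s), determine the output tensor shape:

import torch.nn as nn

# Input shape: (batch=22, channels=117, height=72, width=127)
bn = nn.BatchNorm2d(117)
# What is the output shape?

Input shape: (22, 117, 72, 127)
Output shape: (22, 117, 72, 127)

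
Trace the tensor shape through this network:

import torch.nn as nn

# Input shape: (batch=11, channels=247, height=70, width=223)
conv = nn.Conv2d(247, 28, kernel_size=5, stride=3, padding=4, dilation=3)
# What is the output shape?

Input shape: (11, 247, 70, 223)
Output shape: (11, 28, 22, 73)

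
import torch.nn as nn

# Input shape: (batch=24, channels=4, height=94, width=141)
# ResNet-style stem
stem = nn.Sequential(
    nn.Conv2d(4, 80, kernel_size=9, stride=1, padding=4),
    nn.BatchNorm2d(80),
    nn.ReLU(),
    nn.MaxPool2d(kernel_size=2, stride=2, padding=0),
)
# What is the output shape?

Input shape: (24, 4, 94, 141)
  -> after Conv2d 9x9 stride=1: (24, 80, 94, 141)
Output shape: (24, 80, 47, 70)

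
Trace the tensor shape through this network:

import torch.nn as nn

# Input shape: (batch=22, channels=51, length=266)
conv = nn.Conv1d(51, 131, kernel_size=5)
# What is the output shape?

Input shape: (22, 51, 266)
Output shape: (22, 131, 262)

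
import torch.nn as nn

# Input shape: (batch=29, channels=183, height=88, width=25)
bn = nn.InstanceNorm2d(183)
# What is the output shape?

Input shape: (29, 183, 88, 25)
Output shape: (29, 183, 88, 25)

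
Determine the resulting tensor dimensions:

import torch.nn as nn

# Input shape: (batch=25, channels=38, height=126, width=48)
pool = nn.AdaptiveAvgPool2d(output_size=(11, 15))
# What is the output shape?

Input shape: (25, 38, 126, 48)
Output shape: (25, 38, 11, 15)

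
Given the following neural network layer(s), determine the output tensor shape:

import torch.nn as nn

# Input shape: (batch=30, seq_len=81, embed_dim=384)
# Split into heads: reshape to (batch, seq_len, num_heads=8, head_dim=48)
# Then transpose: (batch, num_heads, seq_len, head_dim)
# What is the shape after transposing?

Input shape: (30, 81, 384)
  -> after reshape: (30, 81, 8, 48)
Output shape: (30, 8, 81, 48)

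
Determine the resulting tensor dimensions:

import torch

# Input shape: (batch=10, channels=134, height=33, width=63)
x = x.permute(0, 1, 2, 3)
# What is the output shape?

Input shape: (10, 134, 33, 63)
Output shape: (10, 134, 33, 63)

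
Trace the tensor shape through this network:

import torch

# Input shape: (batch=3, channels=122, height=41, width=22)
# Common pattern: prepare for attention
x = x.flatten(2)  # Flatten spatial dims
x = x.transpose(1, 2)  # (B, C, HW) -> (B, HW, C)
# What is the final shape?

Input shape: (3, 122, 41, 22)
  -> after flatten(2): (3, 122, 902)
Output shape: (3, 902, 122)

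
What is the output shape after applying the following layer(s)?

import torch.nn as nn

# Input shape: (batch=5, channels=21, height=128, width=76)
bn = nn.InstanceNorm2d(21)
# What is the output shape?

Input shape: (5, 21, 128, 76)
Output shape: (5, 21, 128, 76)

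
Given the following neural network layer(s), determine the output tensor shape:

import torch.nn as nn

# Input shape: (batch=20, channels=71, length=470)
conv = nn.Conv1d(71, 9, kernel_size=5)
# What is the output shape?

Input shape: (20, 71, 470)
Output shape: (20, 9, 466)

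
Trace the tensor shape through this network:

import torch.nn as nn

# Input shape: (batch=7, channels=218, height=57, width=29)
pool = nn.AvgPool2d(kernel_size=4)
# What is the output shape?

Input shape: (7, 218, 57, 29)
Output shape: (7, 218, 14, 7)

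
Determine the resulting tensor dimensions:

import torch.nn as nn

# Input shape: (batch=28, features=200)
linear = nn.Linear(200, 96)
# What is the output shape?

Input shape: (28, 200)
Output shape: (28, 96)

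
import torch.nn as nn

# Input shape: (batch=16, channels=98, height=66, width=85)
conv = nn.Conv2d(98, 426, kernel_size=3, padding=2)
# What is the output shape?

Input shape: (16, 98, 66, 85)
Output shape: (16, 426, 68, 87)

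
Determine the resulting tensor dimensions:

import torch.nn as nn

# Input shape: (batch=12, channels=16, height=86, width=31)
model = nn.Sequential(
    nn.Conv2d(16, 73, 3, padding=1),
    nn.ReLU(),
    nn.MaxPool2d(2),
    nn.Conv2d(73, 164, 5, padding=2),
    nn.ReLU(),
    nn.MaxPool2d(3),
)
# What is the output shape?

Input shape: (12, 16, 86, 31)
  -> after first Conv2d: (12, 73, 86, 31)
  -> after first MaxPool2d: (12, 73, 43, 15)
  -> after second Conv2d: (12, 164, 43, 15)
Output shape: (12, 164, 14, 5)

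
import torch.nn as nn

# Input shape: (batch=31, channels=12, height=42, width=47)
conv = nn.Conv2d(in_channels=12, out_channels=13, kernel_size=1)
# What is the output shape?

Input shape: (31, 12, 42, 47)
Output shape: (31, 13, 42, 47)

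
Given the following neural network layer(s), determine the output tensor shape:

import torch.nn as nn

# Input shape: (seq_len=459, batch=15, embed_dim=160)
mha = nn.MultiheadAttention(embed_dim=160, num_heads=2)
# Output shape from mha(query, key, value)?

Input shape: (459, 15, 160)
Output shape: (459, 15, 160)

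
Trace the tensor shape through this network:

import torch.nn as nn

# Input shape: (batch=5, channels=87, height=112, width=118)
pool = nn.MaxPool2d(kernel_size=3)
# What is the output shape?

Input shape: (5, 87, 112, 118)
Output shape: (5, 87, 37, 39)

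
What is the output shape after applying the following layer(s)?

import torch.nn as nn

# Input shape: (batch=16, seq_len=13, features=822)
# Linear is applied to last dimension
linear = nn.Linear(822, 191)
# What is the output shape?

Input shape: (16, 13, 822)
Output shape: (16, 13, 191)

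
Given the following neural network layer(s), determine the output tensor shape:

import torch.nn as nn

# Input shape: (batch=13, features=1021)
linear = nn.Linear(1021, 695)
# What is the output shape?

Input shape: (13, 1021)
Output shape: (13, 695)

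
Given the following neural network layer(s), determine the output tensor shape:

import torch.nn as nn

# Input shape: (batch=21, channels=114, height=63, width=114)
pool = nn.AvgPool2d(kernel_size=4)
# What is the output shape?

Input shape: (21, 114, 63, 114)
Output shape: (21, 114, 15, 28)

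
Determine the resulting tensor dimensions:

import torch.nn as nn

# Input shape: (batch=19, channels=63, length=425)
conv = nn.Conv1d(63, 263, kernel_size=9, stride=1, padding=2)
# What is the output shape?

Input shape: (19, 63, 425)
Output shape: (19, 263, 421)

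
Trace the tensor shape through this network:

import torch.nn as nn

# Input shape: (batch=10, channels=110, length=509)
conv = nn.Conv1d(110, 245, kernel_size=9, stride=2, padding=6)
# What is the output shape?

Input shape: (10, 110, 509)
Output shape: (10, 245, 257)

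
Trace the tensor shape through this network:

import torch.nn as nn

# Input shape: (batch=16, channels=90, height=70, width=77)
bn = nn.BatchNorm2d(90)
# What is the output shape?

Input shape: (16, 90, 70, 77)
Output shape: (16, 90, 70, 77)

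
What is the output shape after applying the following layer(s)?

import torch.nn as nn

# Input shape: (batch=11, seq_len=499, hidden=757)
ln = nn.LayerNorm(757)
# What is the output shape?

Input shape: (11, 499, 757)
Output shape: (11, 499, 757)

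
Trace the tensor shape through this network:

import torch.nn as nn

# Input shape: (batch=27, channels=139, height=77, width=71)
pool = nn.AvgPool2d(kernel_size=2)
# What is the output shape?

Input shape: (27, 139, 77, 71)
Output shape: (27, 139, 38, 35)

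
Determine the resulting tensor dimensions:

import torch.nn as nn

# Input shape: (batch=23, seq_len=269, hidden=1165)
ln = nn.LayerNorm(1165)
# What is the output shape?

Input shape: (23, 269, 1165)
Output shape: (23, 269, 1165)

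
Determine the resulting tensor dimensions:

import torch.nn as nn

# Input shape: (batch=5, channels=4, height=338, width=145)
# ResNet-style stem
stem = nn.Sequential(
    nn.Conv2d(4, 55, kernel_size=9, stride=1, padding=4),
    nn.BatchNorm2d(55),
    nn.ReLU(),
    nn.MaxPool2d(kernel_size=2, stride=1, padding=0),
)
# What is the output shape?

Input shape: (5, 4, 338, 145)
  -> after Conv2d 9x9 stride=1: (5, 55, 338, 145)
Output shape: (5, 55, 337, 144)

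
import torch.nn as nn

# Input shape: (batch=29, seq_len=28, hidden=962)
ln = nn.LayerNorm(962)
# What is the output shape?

Input shape: (29, 28, 962)
Output shape: (29, 28, 962)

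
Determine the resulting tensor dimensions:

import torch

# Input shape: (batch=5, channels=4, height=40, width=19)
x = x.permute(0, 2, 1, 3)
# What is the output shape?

Input shape: (5, 4, 40, 19)
Output shape: (5, 40, 4, 19)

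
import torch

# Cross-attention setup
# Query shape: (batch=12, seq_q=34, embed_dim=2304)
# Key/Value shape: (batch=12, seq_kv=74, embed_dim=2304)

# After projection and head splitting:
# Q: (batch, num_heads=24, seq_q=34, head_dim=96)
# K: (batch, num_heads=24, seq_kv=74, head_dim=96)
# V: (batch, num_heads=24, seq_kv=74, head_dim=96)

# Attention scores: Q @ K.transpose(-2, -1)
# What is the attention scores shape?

Input shape: (12, 34, 2304)
Output shape: (12, 24, 34, 74)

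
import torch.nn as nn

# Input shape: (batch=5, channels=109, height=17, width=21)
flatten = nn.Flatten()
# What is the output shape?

Input shape: (5, 109, 17, 21)
Output shape: (5, 38913)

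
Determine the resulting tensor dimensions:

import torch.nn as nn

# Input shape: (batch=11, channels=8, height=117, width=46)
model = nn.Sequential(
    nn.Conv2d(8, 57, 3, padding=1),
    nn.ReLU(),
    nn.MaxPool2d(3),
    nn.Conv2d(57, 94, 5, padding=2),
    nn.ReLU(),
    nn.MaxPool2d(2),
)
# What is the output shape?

Input shape: (11, 8, 117, 46)
  -> after first Conv2d: (11, 57, 117, 46)
  -> after first MaxPool2d: (11, 57, 39, 15)
  -> after second Conv2d: (11, 94, 39, 15)
Output shape: (11, 94, 19, 7)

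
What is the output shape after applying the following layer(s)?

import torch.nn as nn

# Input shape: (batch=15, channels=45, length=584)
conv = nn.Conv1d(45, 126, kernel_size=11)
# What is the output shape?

Input shape: (15, 45, 584)
Output shape: (15, 126, 574)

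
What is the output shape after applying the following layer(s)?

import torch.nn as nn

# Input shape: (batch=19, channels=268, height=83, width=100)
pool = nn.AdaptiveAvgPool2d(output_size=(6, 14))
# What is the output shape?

Input shape: (19, 268, 83, 100)
Output shape: (19, 268, 6, 14)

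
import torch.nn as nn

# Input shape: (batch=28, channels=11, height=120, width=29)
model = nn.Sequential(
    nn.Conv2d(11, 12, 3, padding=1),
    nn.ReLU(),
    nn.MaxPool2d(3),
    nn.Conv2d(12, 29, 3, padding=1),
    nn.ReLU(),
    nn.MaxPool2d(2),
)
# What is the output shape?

Input shape: (28, 11, 120, 29)
  -> after first Conv2d: (28, 12, 120, 29)
  -> after first MaxPool2d: (28, 12, 40, 9)
  -> after second Conv2d: (28, 29, 40, 9)
Output shape: (28, 29, 20, 4)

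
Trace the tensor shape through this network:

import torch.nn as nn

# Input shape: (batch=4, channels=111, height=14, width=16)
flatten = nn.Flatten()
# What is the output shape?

Input shape: (4, 111, 14, 16)
Output shape: (4, 24864)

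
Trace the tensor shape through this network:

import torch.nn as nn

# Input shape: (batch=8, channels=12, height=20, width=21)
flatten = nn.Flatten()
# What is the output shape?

Input shape: (8, 12, 20, 21)
Output shape: (8, 5040)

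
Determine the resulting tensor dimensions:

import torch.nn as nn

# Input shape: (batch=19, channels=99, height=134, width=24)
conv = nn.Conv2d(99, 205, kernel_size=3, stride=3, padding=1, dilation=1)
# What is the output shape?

Input shape: (19, 99, 134, 24)
Output shape: (19, 205, 45, 8)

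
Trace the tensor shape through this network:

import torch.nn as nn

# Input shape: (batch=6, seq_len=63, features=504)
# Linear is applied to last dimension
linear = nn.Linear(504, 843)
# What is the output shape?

Input shape: (6, 63, 504)
Output shape: (6, 63, 843)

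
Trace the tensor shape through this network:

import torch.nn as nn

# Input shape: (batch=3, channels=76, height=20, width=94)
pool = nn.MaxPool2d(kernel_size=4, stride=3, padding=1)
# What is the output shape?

Input shape: (3, 76, 20, 94)
Output shape: (3, 76, 7, 31)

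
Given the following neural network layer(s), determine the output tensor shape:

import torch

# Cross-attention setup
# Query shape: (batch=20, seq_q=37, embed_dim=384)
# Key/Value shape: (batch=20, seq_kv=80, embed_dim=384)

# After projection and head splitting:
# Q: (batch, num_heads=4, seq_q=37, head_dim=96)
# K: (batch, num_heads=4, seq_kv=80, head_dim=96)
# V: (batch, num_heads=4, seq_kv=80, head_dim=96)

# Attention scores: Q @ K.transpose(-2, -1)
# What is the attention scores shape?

Input shape: (20, 37, 384)
Output shape: (20, 4, 37, 80)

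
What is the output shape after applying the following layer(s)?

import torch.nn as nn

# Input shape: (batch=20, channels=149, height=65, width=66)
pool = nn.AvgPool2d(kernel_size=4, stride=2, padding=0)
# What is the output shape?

Input shape: (20, 149, 65, 66)
Output shape: (20, 149, 31, 32)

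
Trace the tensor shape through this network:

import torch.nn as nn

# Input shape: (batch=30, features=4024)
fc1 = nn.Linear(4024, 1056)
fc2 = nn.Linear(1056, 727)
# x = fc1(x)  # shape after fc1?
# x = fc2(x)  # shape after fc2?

Input shape: (30, 4024)
  -> after fc1: (30, 1056)
Output shape: (30, 727)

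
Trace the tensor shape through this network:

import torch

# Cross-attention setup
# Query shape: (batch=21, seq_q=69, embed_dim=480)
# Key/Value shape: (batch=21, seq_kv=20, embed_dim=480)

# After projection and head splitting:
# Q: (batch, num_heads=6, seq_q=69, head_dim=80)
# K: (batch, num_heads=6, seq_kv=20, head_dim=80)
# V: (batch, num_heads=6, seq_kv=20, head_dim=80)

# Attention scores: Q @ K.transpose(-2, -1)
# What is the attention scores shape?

Input shape: (21, 69, 480)
Output shape: (21, 6, 69, 20)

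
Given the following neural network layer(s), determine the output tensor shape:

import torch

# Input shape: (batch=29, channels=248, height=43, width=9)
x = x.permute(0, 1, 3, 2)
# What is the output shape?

Input shape: (29, 248, 43, 9)
Output shape: (29, 248, 9, 43)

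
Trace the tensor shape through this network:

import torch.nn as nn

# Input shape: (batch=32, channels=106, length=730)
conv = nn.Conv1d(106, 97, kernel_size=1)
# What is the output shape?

Input shape: (32, 106, 730)
Output shape: (32, 97, 730)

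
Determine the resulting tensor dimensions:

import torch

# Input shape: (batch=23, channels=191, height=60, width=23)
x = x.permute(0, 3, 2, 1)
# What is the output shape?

Input shape: (23, 191, 60, 23)
Output shape: (23, 23, 60, 191)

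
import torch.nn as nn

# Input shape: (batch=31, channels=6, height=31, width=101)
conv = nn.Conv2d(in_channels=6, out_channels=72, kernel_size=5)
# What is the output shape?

Input shape: (31, 6, 31, 101)
Output shape: (31, 72, 27, 97)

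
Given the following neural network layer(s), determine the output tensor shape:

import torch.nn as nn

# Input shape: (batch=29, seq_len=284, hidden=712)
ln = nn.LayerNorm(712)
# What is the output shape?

Input shape: (29, 284, 712)
Output shape: (29, 284, 712)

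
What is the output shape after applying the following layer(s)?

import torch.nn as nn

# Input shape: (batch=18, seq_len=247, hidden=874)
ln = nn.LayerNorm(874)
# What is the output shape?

Input shape: (18, 247, 874)
Output shape: (18, 247, 874)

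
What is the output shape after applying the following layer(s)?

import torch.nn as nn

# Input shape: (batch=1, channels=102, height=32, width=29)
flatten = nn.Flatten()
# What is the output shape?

Input shape: (1, 102, 32, 29)
Output shape: (1, 94656)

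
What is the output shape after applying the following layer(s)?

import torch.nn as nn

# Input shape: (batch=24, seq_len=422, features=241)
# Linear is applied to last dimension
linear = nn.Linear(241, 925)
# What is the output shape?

Input shape: (24, 422, 241)
Output shape: (24, 422, 925)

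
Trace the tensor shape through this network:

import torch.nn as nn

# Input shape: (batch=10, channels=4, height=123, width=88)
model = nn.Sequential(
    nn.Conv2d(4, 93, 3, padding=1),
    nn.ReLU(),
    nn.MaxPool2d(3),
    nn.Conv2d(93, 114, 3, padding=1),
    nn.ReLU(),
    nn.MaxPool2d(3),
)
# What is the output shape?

Input shape: (10, 4, 123, 88)
  -> after first Conv2d: (10, 93, 123, 88)
  -> after first MaxPool2d: (10, 93, 41, 29)
  -> after second Conv2d: (10, 114, 41, 29)
Output shape: (10, 114, 13, 9)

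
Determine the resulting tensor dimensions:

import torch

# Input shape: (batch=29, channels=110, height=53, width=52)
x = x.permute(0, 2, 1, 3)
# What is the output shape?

Input shape: (29, 110, 53, 52)
Output shape: (29, 53, 110, 52)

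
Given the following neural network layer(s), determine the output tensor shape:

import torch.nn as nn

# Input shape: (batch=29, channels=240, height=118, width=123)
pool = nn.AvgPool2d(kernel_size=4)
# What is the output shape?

Input shape: (29, 240, 118, 123)
Output shape: (29, 240, 29, 30)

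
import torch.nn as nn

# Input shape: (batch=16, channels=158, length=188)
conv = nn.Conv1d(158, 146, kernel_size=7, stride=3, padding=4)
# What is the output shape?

Input shape: (16, 158, 188)
Output shape: (16, 146, 64)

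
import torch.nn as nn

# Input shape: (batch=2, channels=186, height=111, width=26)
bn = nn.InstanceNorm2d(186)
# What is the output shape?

Input shape: (2, 186, 111, 26)
Output shape: (2, 186, 111, 26)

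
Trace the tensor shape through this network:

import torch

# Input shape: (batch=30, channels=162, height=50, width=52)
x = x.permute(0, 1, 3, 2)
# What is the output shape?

Input shape: (30, 162, 50, 52)
Output shape: (30, 162, 52, 50)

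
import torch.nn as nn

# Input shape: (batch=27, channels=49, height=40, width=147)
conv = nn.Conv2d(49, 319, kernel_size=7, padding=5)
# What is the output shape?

Input shape: (27, 49, 40, 147)
Output shape: (27, 319, 44, 151)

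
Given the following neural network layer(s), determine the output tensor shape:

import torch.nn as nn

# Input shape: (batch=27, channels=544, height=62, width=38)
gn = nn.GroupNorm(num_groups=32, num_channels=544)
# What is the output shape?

Input shape: (27, 544, 62, 38)
Output shape: (27, 544, 62, 38)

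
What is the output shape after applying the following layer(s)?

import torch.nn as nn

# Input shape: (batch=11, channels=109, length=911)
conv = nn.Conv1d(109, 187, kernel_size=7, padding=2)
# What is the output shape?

Input shape: (11, 109, 911)
Output shape: (11, 187, 909)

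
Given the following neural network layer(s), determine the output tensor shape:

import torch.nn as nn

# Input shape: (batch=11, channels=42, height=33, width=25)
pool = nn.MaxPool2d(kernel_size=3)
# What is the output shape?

Input shape: (11, 42, 33, 25)
Output shape: (11, 42, 11, 8)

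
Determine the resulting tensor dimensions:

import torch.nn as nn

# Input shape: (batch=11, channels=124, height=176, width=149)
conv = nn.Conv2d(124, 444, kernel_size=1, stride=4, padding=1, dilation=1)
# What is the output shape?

Input shape: (11, 124, 176, 149)
Output shape: (11, 444, 45, 38)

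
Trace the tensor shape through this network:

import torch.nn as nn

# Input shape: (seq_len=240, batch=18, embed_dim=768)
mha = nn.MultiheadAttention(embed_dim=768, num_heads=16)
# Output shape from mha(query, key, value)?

Input shape: (240, 18, 768)
Output shape: (240, 18, 768)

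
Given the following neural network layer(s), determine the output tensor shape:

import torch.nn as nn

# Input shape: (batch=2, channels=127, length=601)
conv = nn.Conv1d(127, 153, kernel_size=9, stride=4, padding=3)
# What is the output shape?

Input shape: (2, 127, 601)
Output shape: (2, 153, 150)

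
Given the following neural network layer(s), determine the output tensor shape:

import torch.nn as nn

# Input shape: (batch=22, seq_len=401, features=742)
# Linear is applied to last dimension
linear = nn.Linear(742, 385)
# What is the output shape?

Input shape: (22, 401, 742)
Output shape: (22, 401, 385)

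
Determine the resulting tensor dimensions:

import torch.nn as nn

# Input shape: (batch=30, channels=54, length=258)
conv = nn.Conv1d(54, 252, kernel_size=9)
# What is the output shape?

Input shape: (30, 54, 258)
Output shape: (30, 252, 250)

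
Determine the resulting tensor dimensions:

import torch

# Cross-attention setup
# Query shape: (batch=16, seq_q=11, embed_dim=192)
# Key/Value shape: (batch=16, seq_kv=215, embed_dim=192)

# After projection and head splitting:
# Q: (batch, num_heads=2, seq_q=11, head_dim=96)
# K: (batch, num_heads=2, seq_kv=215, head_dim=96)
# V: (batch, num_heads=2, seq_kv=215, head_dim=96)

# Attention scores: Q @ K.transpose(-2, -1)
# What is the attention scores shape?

Input shape: (16, 11, 192)
Output shape: (16, 2, 11, 215)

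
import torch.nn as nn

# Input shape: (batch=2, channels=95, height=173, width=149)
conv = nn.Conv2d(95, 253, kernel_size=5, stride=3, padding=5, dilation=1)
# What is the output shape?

Input shape: (2, 95, 173, 149)
Output shape: (2, 253, 60, 52)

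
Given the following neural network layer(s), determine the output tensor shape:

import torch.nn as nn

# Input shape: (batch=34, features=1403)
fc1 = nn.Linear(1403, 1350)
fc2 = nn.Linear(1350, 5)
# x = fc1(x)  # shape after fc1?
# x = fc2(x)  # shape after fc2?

Input shape: (34, 1403)
  -> after fc1: (34, 1350)
Output shape: (34, 5)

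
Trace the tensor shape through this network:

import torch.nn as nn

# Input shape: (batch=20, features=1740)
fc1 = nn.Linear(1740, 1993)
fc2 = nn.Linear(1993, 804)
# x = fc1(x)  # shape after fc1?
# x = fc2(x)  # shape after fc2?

Input shape: (20, 1740)
  -> after fc1: (20, 1993)
Output shape: (20, 804)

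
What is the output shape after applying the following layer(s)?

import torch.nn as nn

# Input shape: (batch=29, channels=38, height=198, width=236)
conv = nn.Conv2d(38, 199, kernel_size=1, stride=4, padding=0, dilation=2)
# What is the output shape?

Input shape: (29, 38, 198, 236)
Output shape: (29, 199, 50, 59)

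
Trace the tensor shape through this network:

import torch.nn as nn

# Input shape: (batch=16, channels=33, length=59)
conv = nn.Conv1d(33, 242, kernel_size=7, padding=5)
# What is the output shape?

Input shape: (16, 33, 59)
Output shape: (16, 242, 63)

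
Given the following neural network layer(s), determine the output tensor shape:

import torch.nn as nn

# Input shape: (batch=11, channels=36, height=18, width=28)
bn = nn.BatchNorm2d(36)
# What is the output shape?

Input shape: (11, 36, 18, 28)
Output shape: (11, 36, 18, 28)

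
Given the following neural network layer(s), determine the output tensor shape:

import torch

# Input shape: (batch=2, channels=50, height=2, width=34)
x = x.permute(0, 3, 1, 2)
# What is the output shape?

Input shape: (2, 50, 2, 34)
Output shape: (2, 34, 50, 2)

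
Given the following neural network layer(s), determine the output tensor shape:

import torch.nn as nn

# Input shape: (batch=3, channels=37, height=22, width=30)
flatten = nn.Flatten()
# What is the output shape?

Input shape: (3, 37, 22, 30)
Output shape: (3, 24420)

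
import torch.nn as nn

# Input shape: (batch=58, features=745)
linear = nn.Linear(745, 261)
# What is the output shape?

Input shape: (58, 745)
Output shape: (58, 261)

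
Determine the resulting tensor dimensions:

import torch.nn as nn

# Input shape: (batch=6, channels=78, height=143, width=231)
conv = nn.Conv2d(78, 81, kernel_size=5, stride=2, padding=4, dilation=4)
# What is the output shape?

Input shape: (6, 78, 143, 231)
Output shape: (6, 81, 68, 112)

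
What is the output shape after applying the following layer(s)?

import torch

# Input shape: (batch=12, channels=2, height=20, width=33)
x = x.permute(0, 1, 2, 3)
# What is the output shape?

Input shape: (12, 2, 20, 33)
Output shape: (12, 2, 20, 33)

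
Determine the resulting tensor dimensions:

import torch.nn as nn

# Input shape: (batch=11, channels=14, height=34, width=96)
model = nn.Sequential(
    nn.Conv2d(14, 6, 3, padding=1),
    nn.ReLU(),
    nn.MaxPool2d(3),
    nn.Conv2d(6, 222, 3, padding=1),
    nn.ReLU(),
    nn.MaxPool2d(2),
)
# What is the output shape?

Input shape: (11, 14, 34, 96)
  -> after first Conv2d: (11, 6, 34, 96)
  -> after first MaxPool2d: (11, 6, 11, 32)
  -> after second Conv2d: (11, 222, 11, 32)
Output shape: (11, 222, 5, 16)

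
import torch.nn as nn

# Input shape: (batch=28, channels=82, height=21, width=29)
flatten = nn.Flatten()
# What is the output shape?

Input shape: (28, 82, 21, 29)
Output shape: (28, 49938)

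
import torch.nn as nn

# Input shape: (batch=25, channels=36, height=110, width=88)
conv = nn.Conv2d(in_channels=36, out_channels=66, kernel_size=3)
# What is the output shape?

Input shape: (25, 36, 110, 88)
Output shape: (25, 66, 108, 86)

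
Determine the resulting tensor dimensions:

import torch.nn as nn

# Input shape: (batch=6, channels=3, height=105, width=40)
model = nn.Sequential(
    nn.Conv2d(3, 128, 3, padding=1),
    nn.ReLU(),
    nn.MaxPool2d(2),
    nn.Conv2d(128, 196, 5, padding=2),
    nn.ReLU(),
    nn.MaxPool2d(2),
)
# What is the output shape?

Input shape: (6, 3, 105, 40)
  -> after first Conv2d: (6, 128, 105, 40)
  -> after first MaxPool2d: (6, 128, 52, 20)
  -> after second Conv2d: (6, 196, 52, 20)
Output shape: (6, 196, 26, 10)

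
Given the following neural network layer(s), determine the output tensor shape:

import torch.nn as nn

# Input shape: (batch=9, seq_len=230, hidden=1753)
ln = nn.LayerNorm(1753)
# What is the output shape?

Input shape: (9, 230, 1753)
Output shape: (9, 230, 1753)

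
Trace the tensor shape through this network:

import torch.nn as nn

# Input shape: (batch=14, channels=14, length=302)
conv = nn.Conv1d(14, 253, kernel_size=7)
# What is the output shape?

Input shape: (14, 14, 302)
Output shape: (14, 253, 296)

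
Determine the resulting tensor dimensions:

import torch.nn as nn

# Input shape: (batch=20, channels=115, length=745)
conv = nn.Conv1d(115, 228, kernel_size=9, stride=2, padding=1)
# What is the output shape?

Input shape: (20, 115, 745)
Output shape: (20, 228, 370)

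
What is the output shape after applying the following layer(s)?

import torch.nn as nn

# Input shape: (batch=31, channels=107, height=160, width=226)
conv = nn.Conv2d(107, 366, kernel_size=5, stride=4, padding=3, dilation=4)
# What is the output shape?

Input shape: (31, 107, 160, 226)
Output shape: (31, 366, 38, 54)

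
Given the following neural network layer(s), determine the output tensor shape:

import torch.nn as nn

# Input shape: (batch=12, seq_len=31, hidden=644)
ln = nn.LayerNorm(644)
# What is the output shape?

Input shape: (12, 31, 644)
Output shape: (12, 31, 644)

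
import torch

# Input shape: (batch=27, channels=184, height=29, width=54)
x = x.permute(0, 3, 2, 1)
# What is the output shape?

Input shape: (27, 184, 29, 54)
Output shape: (27, 54, 29, 184)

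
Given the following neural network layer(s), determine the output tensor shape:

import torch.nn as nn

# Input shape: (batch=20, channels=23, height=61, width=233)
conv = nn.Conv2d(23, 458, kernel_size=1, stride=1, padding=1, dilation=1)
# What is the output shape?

Input shape: (20, 23, 61, 233)
Output shape: (20, 458, 63, 235)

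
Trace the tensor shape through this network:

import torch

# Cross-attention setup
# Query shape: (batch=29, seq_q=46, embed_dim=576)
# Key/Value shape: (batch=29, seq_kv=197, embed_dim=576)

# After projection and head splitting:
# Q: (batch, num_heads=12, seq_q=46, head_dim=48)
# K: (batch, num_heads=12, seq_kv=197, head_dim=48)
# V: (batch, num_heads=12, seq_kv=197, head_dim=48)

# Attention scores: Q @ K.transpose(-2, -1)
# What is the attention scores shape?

Input shape: (29, 46, 576)
Output shape: (29, 12, 46, 197)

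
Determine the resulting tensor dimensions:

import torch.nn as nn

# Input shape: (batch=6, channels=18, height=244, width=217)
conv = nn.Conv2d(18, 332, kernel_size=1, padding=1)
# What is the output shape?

Input shape: (6, 18, 244, 217)
Output shape: (6, 332, 246, 219)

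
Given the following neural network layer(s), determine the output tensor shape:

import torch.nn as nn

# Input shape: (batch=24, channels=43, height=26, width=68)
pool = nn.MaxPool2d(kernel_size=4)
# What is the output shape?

Input shape: (24, 43, 26, 68)
Output shape: (24, 43, 6, 17)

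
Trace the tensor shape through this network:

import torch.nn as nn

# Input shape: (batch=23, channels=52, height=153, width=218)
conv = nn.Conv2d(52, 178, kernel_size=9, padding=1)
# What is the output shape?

Input shape: (23, 52, 153, 218)
Output shape: (23, 178, 147, 212)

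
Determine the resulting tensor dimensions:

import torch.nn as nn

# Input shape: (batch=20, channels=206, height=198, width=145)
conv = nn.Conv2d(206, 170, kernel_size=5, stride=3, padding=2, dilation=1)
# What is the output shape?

Input shape: (20, 206, 198, 145)
Output shape: (20, 170, 66, 49)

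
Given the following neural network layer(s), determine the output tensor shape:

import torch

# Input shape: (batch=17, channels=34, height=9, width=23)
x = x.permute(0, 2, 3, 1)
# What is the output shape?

Input shape: (17, 34, 9, 23)
Output shape: (17, 9, 23, 34)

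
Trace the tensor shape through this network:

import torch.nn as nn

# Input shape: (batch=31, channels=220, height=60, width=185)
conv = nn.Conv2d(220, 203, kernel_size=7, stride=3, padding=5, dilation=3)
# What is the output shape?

Input shape: (31, 220, 60, 185)
Output shape: (31, 203, 18, 59)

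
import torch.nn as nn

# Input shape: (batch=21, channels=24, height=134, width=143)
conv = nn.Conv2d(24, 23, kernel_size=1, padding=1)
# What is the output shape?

Input shape: (21, 24, 134, 143)
Output shape: (21, 23, 136, 145)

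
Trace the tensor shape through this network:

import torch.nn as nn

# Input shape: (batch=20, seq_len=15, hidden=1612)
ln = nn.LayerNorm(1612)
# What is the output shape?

Input shape: (20, 15, 1612)
Output shape: (20, 15, 1612)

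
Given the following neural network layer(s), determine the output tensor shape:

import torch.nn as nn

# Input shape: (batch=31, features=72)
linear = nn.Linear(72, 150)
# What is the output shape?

Input shape: (31, 72)
Output shape: (31, 150)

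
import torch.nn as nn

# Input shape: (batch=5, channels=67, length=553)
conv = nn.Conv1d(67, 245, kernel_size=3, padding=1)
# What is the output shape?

Input shape: (5, 67, 553)
Output shape: (5, 245, 553)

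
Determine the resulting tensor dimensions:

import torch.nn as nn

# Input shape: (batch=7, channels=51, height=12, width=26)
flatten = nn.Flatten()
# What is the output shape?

Input shape: (7, 51, 12, 26)
Output shape: (7, 15912)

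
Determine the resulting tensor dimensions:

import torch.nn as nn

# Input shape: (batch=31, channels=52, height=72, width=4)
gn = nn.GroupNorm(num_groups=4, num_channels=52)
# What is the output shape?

Input shape: (31, 52, 72, 4)
Output shape: (31, 52, 72, 4)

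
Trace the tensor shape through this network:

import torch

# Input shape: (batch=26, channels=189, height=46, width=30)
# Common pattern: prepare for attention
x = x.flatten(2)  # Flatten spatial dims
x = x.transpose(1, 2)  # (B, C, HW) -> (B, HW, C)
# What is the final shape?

Input shape: (26, 189, 46, 30)
  -> after flatten(2): (26, 189, 1380)
Output shape: (26, 1380, 189)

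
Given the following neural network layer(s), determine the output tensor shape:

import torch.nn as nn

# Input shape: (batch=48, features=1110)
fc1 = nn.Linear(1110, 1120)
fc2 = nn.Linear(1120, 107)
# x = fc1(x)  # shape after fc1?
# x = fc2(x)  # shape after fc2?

Input shape: (48, 1110)
  -> after fc1: (48, 1120)
Output shape: (48, 107)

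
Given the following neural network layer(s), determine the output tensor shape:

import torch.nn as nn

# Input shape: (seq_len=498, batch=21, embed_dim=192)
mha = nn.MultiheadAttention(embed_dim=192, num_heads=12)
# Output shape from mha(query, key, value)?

Input shape: (498, 21, 192)
Output shape: (498, 21, 192)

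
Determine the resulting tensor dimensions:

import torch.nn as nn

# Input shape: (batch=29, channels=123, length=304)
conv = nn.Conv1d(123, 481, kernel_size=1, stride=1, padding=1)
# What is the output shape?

Input shape: (29, 123, 304)
Output shape: (29, 481, 306)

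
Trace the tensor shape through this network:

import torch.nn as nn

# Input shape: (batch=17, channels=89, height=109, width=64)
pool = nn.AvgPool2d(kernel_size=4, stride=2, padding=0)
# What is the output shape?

Input shape: (17, 89, 109, 64)
Output shape: (17, 89, 53, 31)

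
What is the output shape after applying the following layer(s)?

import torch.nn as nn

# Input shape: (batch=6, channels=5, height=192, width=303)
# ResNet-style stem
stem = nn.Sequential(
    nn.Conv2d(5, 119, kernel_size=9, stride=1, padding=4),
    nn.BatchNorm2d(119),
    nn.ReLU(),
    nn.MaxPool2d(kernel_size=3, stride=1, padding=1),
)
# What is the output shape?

Input shape: (6, 5, 192, 303)
  -> after Conv2d 9x9 stride=1: (6, 119, 192, 303)
Output shape: (6, 119, 192, 303)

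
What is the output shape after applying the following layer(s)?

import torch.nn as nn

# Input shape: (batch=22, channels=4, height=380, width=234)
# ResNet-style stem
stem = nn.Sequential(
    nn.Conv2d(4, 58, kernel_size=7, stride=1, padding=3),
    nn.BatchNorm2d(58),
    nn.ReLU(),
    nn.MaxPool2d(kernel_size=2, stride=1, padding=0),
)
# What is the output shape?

Input shape: (22, 4, 380, 234)
  -> after Conv2d 7x7 stride=1: (22, 58, 380, 234)
Output shape: (22, 58, 379, 233)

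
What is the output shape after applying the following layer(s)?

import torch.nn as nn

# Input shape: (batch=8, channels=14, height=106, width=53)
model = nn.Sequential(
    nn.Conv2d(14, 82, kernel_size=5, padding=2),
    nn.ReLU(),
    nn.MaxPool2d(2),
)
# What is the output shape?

Input shape: (8, 14, 106, 53)
  -> after Conv2d: (8, 82, 106, 53)
  -> after ReLU: (8, 82, 106, 53)
Output shape: (8, 82, 53, 26)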